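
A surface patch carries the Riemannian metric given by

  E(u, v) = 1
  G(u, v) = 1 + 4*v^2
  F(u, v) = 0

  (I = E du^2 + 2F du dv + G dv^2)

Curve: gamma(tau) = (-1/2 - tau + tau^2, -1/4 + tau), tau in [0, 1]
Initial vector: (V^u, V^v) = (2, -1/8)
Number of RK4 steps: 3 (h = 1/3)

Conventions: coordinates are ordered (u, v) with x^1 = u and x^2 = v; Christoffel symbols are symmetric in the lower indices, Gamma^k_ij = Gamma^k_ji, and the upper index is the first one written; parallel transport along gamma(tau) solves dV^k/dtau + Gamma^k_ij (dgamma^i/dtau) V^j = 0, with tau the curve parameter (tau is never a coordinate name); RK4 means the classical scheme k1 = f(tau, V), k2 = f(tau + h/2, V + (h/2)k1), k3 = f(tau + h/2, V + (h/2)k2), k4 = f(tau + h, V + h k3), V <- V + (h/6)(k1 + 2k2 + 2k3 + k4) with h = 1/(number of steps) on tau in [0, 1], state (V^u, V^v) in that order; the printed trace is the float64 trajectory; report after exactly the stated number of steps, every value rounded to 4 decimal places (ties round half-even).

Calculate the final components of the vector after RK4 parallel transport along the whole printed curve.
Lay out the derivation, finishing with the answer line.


gamma'(tau) = (-1 + 2*tau, 1); f(tau, V)^k = -Gamma^k_ij(gamma(tau)) gamma'^i(tau) V^j; h = 1/3; intermediate values shown to 6 dp
curve data and Christoffel symbols at the stage parameters:
  tau = 0.000000: gamma = (-0.500000, -0.250000), gamma' = (-1.000000, 1.000000); Gamma_uuu = 0.000000, Gamma_uuv = 0.000000, Gamma_uvv = 0.000000, Gamma_vuu = 0.000000, Gamma_vuv = 0.000000, Gamma_vvv = -0.800000
  tau = 0.166667: gamma = (-0.638889, -0.083333), gamma' = (-0.666667, 1.000000); Gamma_uuu = 0.000000, Gamma_uuv = 0.000000, Gamma_uvv = 0.000000, Gamma_vuu = 0.000000, Gamma_vuv = 0.000000, Gamma_vvv = -0.324324
  tau = 0.333333: gamma = (-0.722222, 0.083333), gamma' = (-0.333333, 1.000000); Gamma_uuu = 0.000000, Gamma_uuv = 0.000000, Gamma_uvv = 0.000000, Gamma_vuu = 0.000000, Gamma_vuv = 0.000000, Gamma_vvv = 0.324324
  tau = 0.500000: gamma = (-0.750000, 0.250000), gamma' = (0.000000, 1.000000); Gamma_uuu = 0.000000, Gamma_uuv = 0.000000, Gamma_uvv = 0.000000, Gamma_vuu = 0.000000, Gamma_vuv = 0.000000, Gamma_vvv = 0.800000
  tau = 0.666667: gamma = (-0.722222, 0.416667), gamma' = (0.333333, 1.000000); Gamma_uuu = 0.000000, Gamma_uuv = 0.000000, Gamma_uvv = 0.000000, Gamma_vuu = 0.000000, Gamma_vuv = 0.000000, Gamma_vvv = 0.983607
  tau = 0.833333: gamma = (-0.638889, 0.583333), gamma' = (0.666667, 1.000000); Gamma_uuu = 0.000000, Gamma_uuv = 0.000000, Gamma_uvv = 0.000000, Gamma_vuu = 0.000000, Gamma_vuv = 0.000000, Gamma_vvv = 0.988235
  tau = 1.000000: gamma = (-0.500000, 0.750000), gamma' = (1.000000, 1.000000); Gamma_uuu = 0.000000, Gamma_uuv = 0.000000, Gamma_uvv = 0.000000, Gamma_vuu = 0.000000, Gamma_vuv = 0.000000, Gamma_vvv = 0.923077
step 0: V^u = 2.0000, V^v = -0.1250
step 1: k1 = (0.000000, -0.100000), k2 = (0.000000, -0.045946), k3 = (0.000000, -0.043024), k4 = (0.000000, 0.045192); V <- V + (h/6)(k1 + 2k2 + 2k3 + k4): V^u = 2.0000, V^v = -0.1379
step 2: k1 = (0.000000, 0.044734), k2 = (0.000000, 0.104380), k3 = (0.000000, 0.096427), k4 = (0.000000, 0.104054); V <- V + (h/6)(k1 + 2k2 + 2k3 + k4): V^u = 2.0000, V^v = -0.1074
step 3: k1 = (0.000000, 0.105593), k2 = (0.000000, 0.088698), k3 = (0.000000, 0.091481), k4 = (0.000000, 0.070947); V <- V + (h/6)(k1 + 2k2 + 2k3 + k4): V^u = 2.0000, V^v = -0.0775

Answer: V^u = 2.0000, V^v = -0.0775


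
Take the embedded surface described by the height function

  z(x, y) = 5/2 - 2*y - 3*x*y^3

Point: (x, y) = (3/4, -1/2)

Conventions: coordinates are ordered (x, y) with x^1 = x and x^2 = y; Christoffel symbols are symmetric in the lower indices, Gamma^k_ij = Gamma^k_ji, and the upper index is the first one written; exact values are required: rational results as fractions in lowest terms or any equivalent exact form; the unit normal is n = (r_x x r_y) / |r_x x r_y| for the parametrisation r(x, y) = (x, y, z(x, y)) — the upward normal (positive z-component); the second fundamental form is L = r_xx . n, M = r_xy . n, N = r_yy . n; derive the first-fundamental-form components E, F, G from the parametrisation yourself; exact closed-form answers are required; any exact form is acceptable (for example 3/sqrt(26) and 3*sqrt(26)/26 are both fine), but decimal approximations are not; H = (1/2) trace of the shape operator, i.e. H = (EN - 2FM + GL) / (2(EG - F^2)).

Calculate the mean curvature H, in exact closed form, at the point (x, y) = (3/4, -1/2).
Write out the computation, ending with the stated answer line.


z_x = 3/8, z_y = -59/16, z_xx = 0, z_xy = -9/4, z_yy = 27/4
E = 73/64, F = -177/128, G = 3737/256; answer radicand W^2 = 3773/256
unnormalised second-form numerators: l = 0, m = -9/4, n = 27/4; L = l/sqrt(3773/256), and similarly M = m/sqrt(W^2), N = n/sqrt(W^2)
H = (E*n - 2*F*m + G*l) / (2*(EG - F^2)*sqrt(W^2)); E*n - 2*F*m + G*l = 189/128, EG - F^2 = 3773/256, so H = (27/539)/sqrt(3773/256)

Answer: H = 432*sqrt(77)/290521


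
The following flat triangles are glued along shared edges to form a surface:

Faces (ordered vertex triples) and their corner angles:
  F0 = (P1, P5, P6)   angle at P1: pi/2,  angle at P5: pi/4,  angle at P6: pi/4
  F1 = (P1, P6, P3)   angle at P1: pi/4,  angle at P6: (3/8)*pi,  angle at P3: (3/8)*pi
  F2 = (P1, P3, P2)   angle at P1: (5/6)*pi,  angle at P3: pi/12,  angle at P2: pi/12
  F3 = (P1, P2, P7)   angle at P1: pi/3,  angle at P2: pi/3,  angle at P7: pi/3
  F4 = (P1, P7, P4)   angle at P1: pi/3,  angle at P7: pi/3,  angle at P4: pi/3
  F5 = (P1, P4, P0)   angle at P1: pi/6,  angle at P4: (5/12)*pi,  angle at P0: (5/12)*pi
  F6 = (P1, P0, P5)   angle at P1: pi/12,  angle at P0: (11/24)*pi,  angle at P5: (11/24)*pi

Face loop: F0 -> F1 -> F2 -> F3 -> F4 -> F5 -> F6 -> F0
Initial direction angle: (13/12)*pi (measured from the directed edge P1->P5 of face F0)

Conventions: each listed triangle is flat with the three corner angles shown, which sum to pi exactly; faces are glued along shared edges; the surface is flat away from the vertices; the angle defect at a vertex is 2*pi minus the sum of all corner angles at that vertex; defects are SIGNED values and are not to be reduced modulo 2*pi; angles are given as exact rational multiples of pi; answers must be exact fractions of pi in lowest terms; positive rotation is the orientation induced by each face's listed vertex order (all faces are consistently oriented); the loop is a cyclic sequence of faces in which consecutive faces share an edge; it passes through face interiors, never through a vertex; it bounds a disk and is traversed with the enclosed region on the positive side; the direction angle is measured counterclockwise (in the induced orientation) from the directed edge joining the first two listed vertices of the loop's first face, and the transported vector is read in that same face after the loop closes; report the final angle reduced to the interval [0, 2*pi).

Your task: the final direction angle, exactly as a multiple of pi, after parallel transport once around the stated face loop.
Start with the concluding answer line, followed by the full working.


Answer: final direction angle = (7/12)*pi

enclosed vertex P1: corner angles sum to (5/2)*pi, defect = 2*pi - (5/2)*pi = -pi/2
holonomy = initial angle + sum of enclosed defects (mod 2*pi), positive in the induced orientation
final angle = (13/12)*pi - pi/2 = (7/12)*pi (mod 2*pi)


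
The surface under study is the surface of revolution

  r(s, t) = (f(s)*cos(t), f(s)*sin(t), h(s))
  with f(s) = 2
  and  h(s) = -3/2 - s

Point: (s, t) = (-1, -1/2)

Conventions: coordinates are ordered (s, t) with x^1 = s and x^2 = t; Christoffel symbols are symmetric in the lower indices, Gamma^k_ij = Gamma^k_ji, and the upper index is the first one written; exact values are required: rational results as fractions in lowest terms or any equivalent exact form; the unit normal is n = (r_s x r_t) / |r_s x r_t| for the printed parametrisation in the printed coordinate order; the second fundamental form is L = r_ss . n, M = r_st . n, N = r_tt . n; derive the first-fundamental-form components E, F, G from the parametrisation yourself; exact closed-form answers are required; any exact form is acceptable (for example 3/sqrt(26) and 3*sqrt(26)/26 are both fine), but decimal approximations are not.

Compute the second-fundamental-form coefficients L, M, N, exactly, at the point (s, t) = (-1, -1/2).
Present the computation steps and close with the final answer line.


f = 2, f' = 0, f'' = 0, h' = -1, h'' = 0
E = 1, F = 0, G = 4; answer radicand W^2 = 1
unnormalised second-form numerators: l = 0, m = 0, n = -2; L = l/sqrt(1), and similarly M = m/sqrt(W^2), N = n/sqrt(W^2)

Answer: L = 0, M = 0, N = -2


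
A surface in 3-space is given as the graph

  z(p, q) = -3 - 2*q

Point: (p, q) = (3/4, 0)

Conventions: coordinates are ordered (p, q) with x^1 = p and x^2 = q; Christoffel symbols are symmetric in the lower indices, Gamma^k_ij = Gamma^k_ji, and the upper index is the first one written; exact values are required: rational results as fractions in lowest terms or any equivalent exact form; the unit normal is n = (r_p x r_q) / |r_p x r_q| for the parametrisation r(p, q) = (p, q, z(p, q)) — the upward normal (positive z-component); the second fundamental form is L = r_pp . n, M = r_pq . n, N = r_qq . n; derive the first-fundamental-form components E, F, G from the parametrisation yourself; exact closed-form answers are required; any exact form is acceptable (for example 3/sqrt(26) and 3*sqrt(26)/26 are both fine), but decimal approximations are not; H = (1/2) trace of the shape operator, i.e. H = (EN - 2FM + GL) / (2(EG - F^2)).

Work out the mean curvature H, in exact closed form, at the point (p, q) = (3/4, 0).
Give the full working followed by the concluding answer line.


z_p = 0, z_q = -2, z_pp = 0, z_pq = 0, z_qq = 0
E = 1, F = 0, G = 5; answer radicand W^2 = 5
unnormalised second-form numerators: l = 0, m = 0, n = 0; L = l/sqrt(5), and similarly M = m/sqrt(W^2), N = n/sqrt(W^2)
H = (E*n - 2*F*m + G*l) / (2*(EG - F^2)*sqrt(W^2)); E*n - 2*F*m + G*l = 0, EG - F^2 = 5, so H = (0)/sqrt(5)

Answer: H = 0


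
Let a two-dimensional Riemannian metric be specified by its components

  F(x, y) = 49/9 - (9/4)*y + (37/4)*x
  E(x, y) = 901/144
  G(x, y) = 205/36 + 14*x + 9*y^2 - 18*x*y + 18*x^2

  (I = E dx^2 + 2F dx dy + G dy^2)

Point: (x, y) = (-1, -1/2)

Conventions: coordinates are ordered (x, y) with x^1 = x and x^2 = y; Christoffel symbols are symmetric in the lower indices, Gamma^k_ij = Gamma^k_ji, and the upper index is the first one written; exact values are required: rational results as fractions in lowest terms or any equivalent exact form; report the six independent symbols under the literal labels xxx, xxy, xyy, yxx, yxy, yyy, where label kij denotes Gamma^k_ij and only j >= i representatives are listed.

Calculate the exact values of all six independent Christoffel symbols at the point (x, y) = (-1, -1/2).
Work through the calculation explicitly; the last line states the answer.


E = 901/144, F = -193/72, G = 53/18 at the point
E_x = 0, E_y = 0, F_x = 37/4, F_y = -9/4, G_x = -13, G_y = 9
EG - F^2 = 6473/576;  g^inv = (576/6473) * [[53/18, 193/72], [193/72, 901/144]]
first-kind symbols [ij,l] = (1/2)(d_i g_jl + d_j g_il - d_l g_ij): [xx,x] = E_x/2 = 0, [xx,y] = F_x - E_y/2 = 37/4, [xy,x] = E_y/2 = 0, [xy,y] = G_x/2 = -13/2, [yy,x] = F_y - G_x/2 = 17/4, [yy,y] = G_y/2 = 9/2
Gamma^x_ij = (G*[ij,x] - F*[ij,y])/(EG - F^2), Gamma^y_ij = (E*[ij,y] - F*[ij,x])/(EG - F^2)

Answer: Gamma_xxx = 14282/6473, Gamma_xxy = -10036/6473, Gamma_xyy = 14156/6473, Gamma_yxx = 33337/6473, Gamma_yxy = -23426/6473, Gamma_yyy = 22780/6473


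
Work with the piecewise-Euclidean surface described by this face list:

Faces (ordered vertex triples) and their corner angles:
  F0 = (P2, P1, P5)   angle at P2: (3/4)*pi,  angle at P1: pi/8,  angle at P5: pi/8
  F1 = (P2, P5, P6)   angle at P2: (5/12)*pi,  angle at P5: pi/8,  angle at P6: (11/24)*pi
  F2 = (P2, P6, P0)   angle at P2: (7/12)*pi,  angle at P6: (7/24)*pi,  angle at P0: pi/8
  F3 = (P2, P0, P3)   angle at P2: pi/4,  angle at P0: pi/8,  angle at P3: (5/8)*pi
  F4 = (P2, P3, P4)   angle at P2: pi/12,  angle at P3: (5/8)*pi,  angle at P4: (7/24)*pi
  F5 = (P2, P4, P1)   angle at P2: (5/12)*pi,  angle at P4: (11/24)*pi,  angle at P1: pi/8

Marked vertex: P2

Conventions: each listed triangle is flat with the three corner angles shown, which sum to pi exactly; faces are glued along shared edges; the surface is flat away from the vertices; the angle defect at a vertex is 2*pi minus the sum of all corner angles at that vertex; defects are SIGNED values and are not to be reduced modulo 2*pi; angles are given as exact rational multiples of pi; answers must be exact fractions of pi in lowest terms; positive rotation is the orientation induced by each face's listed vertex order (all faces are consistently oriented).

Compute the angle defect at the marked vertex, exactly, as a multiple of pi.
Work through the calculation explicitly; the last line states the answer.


Sum of corner angles at P2: (5/2)*pi
defect = 2*pi - (5/2)*pi

Answer: defect(P2) = -pi/2


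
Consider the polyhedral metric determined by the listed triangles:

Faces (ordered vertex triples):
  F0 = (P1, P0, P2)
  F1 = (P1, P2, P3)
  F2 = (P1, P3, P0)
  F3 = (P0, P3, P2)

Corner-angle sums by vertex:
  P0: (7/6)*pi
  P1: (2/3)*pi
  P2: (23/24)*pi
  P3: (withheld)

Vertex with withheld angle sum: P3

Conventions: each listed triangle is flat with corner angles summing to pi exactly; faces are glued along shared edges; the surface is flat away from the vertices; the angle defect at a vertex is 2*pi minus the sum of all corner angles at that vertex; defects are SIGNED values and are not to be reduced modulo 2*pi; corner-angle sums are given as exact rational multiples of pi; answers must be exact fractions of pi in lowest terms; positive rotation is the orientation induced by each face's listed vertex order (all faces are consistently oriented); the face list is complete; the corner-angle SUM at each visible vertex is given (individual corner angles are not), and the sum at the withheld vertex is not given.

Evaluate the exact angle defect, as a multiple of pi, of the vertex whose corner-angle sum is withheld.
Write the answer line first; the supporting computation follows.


Answer: defect(P3) = (19/24)*pi

V = 4, E = 6, F = 4; chi = V - E + F = 2
Gauss-Bonnet: total defect = 2*pi*chi = 4*pi; visible defects sum to (77/24)*pi


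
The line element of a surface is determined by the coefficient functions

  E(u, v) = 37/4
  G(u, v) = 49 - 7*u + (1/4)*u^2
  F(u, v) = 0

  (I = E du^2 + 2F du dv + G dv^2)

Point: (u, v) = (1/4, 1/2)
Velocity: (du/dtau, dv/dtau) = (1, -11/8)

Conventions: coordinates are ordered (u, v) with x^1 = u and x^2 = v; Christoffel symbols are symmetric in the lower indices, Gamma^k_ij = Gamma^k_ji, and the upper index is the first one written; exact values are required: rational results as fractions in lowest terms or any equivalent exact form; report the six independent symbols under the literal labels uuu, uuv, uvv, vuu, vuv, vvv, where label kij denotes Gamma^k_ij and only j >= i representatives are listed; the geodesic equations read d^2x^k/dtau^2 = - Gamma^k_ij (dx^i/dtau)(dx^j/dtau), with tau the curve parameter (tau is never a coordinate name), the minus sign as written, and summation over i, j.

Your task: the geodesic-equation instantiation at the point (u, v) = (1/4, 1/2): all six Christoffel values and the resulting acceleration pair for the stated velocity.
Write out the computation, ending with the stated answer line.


E = 37/4, F = 0, G = 3025/64 at the point
E_u = 0, E_v = 0, F_u = 0, F_v = 0, G_u = -55/8, G_v = 0
EG - F^2 = 111925/256;  g^inv = (256/111925) * [[3025/64, 0], [0, 37/4]]
first-kind symbols [ij,l] = (1/2)(d_i g_jl + d_j g_il - d_l g_ij): [uu,u] = E_u/2 = 0, [uu,v] = F_u - E_v/2 = 0, [uv,u] = E_v/2 = 0, [uv,v] = G_u/2 = -55/16, [vv,u] = F_v - G_u/2 = 55/16, [vv,v] = G_v/2 = 0
Gamma^u_ij = (G*[ij,u] - F*[ij,v])/(EG - F^2), Gamma^v_ij = (E*[ij,v] - F*[ij,u])/(EG - F^2)
Gamma_uuu = 0, Gamma_uuv = 0, Gamma_uvv = 55/148, Gamma_vuu = 0, Gamma_vuv = -4/55, Gamma_vvv = 0
d^2u/dtau^2 = -(Gamma_uuu*(1)^2 + 2*Gamma_uuv*(1)*(-11/8) + Gamma_uvv*(-11/8)^2) = -6655/9472
d^2v/dtau^2 = -(Gamma_vuu*(1)^2 + 2*Gamma_vuv*(1)*(-11/8) + Gamma_vvv*(-11/8)^2) = -1/5

Answer: Gamma_uuu = 0, Gamma_uuv = 0, Gamma_uvv = 55/148, Gamma_vuu = 0, Gamma_vuv = -4/55, Gamma_vvv = 0; accelerations (d^2u/dtau^2, d^2v/dtau^2) = (-6655/9472, -1/5)


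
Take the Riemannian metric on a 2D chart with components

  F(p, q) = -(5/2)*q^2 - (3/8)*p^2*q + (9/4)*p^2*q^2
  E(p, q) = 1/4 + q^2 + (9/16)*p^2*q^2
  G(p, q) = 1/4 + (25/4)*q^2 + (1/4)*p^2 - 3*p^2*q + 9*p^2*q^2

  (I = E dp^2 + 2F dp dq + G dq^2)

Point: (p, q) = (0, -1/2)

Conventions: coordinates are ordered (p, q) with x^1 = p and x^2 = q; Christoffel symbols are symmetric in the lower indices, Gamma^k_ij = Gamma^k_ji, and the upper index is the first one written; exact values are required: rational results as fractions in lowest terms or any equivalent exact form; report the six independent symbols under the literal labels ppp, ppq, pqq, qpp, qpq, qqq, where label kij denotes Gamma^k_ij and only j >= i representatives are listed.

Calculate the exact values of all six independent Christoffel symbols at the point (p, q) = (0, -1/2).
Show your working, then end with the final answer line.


E = 1/2, F = -5/8, G = 29/16 at the point
E_p = 0, E_q = -1, F_p = 0, F_q = 5/2, G_p = 0, G_q = -25/4
EG - F^2 = 33/64;  g^inv = (64/33) * [[29/16, 5/8], [5/8, 1/2]]
first-kind symbols [ij,l] = (1/2)(d_i g_jl + d_j g_il - d_l g_ij): [pp,p] = E_p/2 = 0, [pp,q] = F_p - E_q/2 = 1/2, [pq,p] = E_q/2 = -1/2, [pq,q] = G_p/2 = 0, [qq,p] = F_q - G_p/2 = 5/2, [qq,q] = G_q/2 = -25/8
Gamma^p_ij = (G*[ij,p] - F*[ij,q])/(EG - F^2), Gamma^q_ij = (E*[ij,q] - F*[ij,p])/(EG - F^2)

Answer: Gamma_ppp = 20/33, Gamma_ppq = -58/33, Gamma_pqq = 5, Gamma_qpp = 16/33, Gamma_qpq = -20/33, Gamma_qqq = 0


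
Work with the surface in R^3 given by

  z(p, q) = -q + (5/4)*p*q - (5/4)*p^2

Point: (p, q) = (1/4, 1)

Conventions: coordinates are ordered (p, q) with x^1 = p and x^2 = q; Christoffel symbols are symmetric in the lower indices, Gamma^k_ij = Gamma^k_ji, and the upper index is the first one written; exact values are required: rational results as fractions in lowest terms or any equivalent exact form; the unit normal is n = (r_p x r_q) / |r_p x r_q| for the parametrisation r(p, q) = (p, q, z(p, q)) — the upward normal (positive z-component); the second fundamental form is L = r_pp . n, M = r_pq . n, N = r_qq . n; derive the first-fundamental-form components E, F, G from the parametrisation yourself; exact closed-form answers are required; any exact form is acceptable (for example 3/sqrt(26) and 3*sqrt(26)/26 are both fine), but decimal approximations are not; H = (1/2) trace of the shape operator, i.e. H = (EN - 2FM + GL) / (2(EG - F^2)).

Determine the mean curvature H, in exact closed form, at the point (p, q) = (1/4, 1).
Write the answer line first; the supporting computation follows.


Answer: H = -1780*sqrt(53)/25281

z_p = 5/8, z_q = -11/16, z_pp = -5/2, z_pq = 5/4, z_qq = 0
E = 89/64, F = -55/128, G = 377/256; answer radicand W^2 = 477/256
unnormalised second-form numerators: l = -5/2, m = 5/4, n = 0; L = l/sqrt(477/256), and similarly M = m/sqrt(W^2), N = n/sqrt(W^2)
H = (E*n - 2*F*m + G*l) / (2*(EG - F^2)*sqrt(W^2)); E*n - 2*F*m + G*l = -1335/512, EG - F^2 = 477/256, so H = (-445/636)/sqrt(477/256)


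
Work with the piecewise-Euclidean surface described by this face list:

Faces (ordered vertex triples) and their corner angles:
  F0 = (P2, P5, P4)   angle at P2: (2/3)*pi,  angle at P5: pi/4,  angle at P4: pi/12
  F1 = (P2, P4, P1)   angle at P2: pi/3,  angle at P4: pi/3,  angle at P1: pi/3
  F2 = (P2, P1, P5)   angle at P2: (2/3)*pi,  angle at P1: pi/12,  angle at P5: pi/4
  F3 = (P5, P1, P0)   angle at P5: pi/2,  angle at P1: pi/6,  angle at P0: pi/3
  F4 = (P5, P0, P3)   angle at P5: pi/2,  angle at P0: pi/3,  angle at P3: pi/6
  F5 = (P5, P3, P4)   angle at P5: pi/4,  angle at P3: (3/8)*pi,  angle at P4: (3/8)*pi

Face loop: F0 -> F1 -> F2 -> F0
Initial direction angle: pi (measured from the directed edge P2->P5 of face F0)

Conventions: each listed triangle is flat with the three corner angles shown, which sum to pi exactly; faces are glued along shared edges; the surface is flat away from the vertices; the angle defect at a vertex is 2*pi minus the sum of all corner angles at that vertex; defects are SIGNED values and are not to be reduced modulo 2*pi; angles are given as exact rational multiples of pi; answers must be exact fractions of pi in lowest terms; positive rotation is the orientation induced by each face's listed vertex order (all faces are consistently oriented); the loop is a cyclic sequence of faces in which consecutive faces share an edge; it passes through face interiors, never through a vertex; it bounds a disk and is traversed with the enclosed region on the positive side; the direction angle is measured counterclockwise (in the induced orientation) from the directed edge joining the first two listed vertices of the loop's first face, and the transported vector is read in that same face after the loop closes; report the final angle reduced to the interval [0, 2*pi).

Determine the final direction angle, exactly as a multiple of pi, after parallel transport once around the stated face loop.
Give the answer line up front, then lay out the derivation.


Answer: final direction angle = (4/3)*pi

enclosed vertex P2: corner angles sum to (5/3)*pi, defect = 2*pi - (5/3)*pi = pi/3
final direction = starting direction + enclosed defect total, reduced mod 2*pi (induced orientation)
final angle = pi + pi/3 = (4/3)*pi (mod 2*pi)


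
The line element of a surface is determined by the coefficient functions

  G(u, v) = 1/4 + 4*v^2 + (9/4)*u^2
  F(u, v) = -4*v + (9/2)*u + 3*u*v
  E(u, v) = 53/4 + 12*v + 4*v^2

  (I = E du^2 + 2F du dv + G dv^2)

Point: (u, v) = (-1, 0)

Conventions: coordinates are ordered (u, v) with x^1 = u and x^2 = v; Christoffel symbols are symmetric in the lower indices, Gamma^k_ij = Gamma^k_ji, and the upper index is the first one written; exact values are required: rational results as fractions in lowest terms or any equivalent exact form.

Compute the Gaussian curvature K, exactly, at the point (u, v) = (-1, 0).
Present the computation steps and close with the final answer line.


E = 53/4, F = -9/2, G = 5/2, EG - F^2 = 103/8 at the point
E_u = 0, E_v = 12, F_u = 9/2, F_v = -7, G_u = -9/2, G_v = 0
E_vv = 8, F_uv = 3, G_uu = 9/2
K follows from Brioschi's formula, (det M1 - det M2)/(EG - F^2)^2.
M1 = [[-E_vv/2 + F_uv - G_uu/2, E_u/2, F_u - E_v/2], [F_v - G_u/2, E, F], [G_v/2, F, G]] = [[-13/4, 0, -3/2], [-19/4, 53/4, -9/2], [0, -9/2, 5/2]]; det M1 = -2365/32
M2 = [[0, E_v/2, G_u/2], [E_v/2, E, F], [G_u/2, F, G]] = [[0, 6, -9/4], [6, 53/4, -9/2], [-9/4, -9/2, 5/2]]; det M2 = -2277/64
det M1 - det M2 = -2453/64; K = -2453/64 / (103/8)^2 = -2453/10609

Answer: K = -2453/10609


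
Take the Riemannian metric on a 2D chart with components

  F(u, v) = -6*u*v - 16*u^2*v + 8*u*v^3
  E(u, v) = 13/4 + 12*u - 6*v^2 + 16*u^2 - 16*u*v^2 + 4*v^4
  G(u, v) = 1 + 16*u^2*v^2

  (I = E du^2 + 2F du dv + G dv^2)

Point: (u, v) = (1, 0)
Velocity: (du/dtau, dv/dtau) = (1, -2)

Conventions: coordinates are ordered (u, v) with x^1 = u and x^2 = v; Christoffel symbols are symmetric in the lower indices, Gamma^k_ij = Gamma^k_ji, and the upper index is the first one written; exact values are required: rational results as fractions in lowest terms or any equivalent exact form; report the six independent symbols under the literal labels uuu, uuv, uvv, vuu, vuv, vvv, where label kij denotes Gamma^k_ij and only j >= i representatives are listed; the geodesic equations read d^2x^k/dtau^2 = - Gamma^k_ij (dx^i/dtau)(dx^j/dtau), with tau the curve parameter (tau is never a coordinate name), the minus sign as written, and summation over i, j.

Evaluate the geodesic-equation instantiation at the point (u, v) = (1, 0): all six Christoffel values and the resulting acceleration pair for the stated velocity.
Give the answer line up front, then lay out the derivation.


Answer: Gamma_uuu = 88/125, Gamma_uuv = 0, Gamma_uvv = -88/125, Gamma_vuu = 0, Gamma_vuv = 0, Gamma_vvv = 0; accelerations (d^2u/dtau^2, d^2v/dtau^2) = (264/125, 0)

E = 125/4, F = 0, G = 1 at the point
E_u = 44, E_v = 0, F_u = 0, F_v = -22, G_u = 0, G_v = 0
EG - F^2 = 125/4;  g^inv = (4/125) * [[1, 0], [0, 125/4]]
first-kind symbols [ij,l] = (1/2)(d_i g_jl + d_j g_il - d_l g_ij): [uu,u] = E_u/2 = 22, [uu,v] = F_u - E_v/2 = 0, [uv,u] = E_v/2 = 0, [uv,v] = G_u/2 = 0, [vv,u] = F_v - G_u/2 = -22, [vv,v] = G_v/2 = 0
Gamma^u_ij = (G*[ij,u] - F*[ij,v])/(EG - F^2), Gamma^v_ij = (E*[ij,v] - F*[ij,u])/(EG - F^2)
Gamma_uuu = 88/125, Gamma_uuv = 0, Gamma_uvv = -88/125, Gamma_vuu = 0, Gamma_vuv = 0, Gamma_vvv = 0
d^2u/dtau^2 = -(Gamma_uuu*(1)^2 + 2*Gamma_uuv*(1)*(-2) + Gamma_uvv*(-2)^2) = 264/125
d^2v/dtau^2 = -(Gamma_vuu*(1)^2 + 2*Gamma_vuv*(1)*(-2) + Gamma_vvv*(-2)^2) = 0


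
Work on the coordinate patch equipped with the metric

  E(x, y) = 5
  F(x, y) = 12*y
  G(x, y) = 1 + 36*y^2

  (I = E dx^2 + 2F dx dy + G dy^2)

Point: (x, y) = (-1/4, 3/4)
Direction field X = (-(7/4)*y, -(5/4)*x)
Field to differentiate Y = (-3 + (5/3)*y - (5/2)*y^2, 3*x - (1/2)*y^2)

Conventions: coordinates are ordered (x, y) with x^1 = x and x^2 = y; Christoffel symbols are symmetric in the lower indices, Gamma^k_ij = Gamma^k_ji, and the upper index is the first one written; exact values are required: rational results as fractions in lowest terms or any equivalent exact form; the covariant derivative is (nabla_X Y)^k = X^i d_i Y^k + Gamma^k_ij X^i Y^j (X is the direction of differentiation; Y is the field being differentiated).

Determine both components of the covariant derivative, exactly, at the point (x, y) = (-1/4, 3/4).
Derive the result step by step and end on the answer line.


E = 5, F = 9, G = 85/4 at the point
E_x = 0, E_y = 0, F_x = 0, F_y = 12, G_x = 0, G_y = 54
EG - F^2 = 101/4;  g^inv = (4/101) * [[85/4, -9], [-9, 5]]
first-kind symbols [ij,l] = (1/2)(d_i g_jl + d_j g_il - d_l g_ij): [xx,x] = E_x/2 = 0, [xx,y] = F_x - E_y/2 = 0, [xy,x] = E_y/2 = 0, [xy,y] = G_x/2 = 0, [yy,x] = F_y - G_x/2 = 12, [yy,y] = G_y/2 = 27
Gamma^x_ij = (G*[ij,x] - F*[ij,y])/(EG - F^2), Gamma^y_ij = (E*[ij,y] - F*[ij,x])/(EG - F^2)
Gamma_xxx = 0, Gamma_xxy = 0, Gamma_xyy = 48/101, Gamma_yxx = 0, Gamma_yxy = 0, Gamma_yyy = 108/101
X = (-21/16, 5/16), Y = (-101/32, -33/32) at the point

Answer: (nabla_X Y)^x = -15595/19392, (nabla_X Y)^y = -58389/12928


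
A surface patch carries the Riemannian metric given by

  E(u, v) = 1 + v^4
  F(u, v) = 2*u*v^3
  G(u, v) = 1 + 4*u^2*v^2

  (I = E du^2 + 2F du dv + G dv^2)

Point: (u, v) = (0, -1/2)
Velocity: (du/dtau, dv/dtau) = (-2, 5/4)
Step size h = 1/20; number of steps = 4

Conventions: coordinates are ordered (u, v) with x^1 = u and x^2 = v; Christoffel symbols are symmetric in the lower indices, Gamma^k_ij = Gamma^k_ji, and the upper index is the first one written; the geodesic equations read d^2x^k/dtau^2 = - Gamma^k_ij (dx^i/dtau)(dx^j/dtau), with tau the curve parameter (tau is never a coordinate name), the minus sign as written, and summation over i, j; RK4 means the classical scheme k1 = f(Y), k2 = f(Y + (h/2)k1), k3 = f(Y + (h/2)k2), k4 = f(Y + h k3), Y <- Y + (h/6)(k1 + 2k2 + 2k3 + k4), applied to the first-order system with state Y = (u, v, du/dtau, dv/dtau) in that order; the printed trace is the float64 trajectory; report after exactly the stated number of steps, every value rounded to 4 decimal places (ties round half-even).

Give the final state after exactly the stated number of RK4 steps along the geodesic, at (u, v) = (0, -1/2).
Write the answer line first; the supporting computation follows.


Answer: u = -0.4137, v = -0.2565, du/dtau = -2.1006, dv/dtau = 1.1779

f(Y) = (du/dtau, dv/dtau, -Gamma^u_ij Y'^i Y'^j, -Gamma^v_ij Y'^i Y'^j) with the Gammas evaluated at the stage position; h = 0.050000; intermediate values shown to 6 dp
step 0: u = 0.0000, v = -0.5000, du/dtau = -2.0000, dv/dtau = 1.2500
step 1:
  k1: at (u, v) = (0.000000, -0.500000), (du/dtau, dv/dtau) = (-2.000000, 1.250000); Gamma_uuu = 0.000000, Gamma_uuv = -0.235294, Gamma_uvv = 0.000000, Gamma_vuu = 0.000000, Gamma_vuv = 0.000000, Gamma_vvv = 0.000000; k1 = (-2.000000, 1.250000, -1.176471, 0.000000)
  k2: at (u, v) = (-0.050000, -0.468750), (du/dtau, dv/dtau) = (-2.029412, 1.250000); Gamma_uuu = 0.000000, Gamma_uuv = -0.196095, Gamma_uvv = -0.020917, Gamma_vuu = 0.000000, Gamma_vuv = -0.041834, Gamma_vvv = -0.004462; k2 = (-2.029412, 1.250000, -0.962213, -0.205272)
  k3: at (u, v) = (-0.050735, -0.468750), (du/dtau, dv/dtau) = (-2.024055, 1.244868); Gamma_uuu = 0.000000, Gamma_uuv = -0.196083, Gamma_uvv = -0.021223, Gamma_vuu = 0.000000, Gamma_vuv = -0.042446, Gamma_vvv = -0.004594; k3 = (-2.024055, 1.244868, -0.955245, -0.206782)
  k4: at (u, v) = (-0.101203, -0.437757), (du/dtau, dv/dtau) = (-2.047762, 1.239661); Gamma_uuu = 0.000000, Gamma_uuv = -0.160616, Gamma_uvv = -0.037132, Gamma_vuu = 0.000000, Gamma_vuv = -0.074264, Gamma_vvv = -0.017169; k4 = (-2.047762, 1.239661, -0.758395, -0.350659)
  Y <- Y + (h/6)(k1 + 2k2 + 2k3 + k4): u = -0.1013, v = -0.4377, du/dtau = -2.0481, dv/dtau = 1.2402
step 2:
  k1: at (u, v) = (-0.101289, -0.437672), (du/dtau, dv/dtau) = (-2.048082, 1.240210); Gamma_uuu = 0.000000, Gamma_uuv = -0.160526, Gamma_uvv = -0.037150, Gamma_vuu = 0.000000, Gamma_vuv = -0.074300, Gamma_vvv = -0.017195; k1 = (-2.048082, 1.240210, -0.758345, -0.351003)
  k2: at (u, v) = (-0.152491, -0.406666), (du/dtau, dv/dtau) = (-2.067040, 1.231435); Gamma_uuu = 0.000000, Gamma_uuv = -0.128995, Gamma_uvv = -0.048370, Gamma_vuu = 0.000000, Gamma_vuv = -0.096741, Gamma_vvv = -0.036276; k2 = (-2.067040, 1.231435, -0.583343, -0.437482)
  k3: at (u, v) = (-0.152965, -0.406886), (du/dtau, dv/dtau) = (-2.062665, 1.229273); Gamma_uuu = 0.000000, Gamma_uuv = -0.129182, Gamma_uvv = -0.048565, Gamma_vuu = 0.000000, Gamma_vuv = -0.097130, Gamma_vvv = -0.036515; k3 = (-2.062665, 1.229273, -0.581717, -0.437383)
  k4: at (u, v) = (-0.204422, -0.376208), (du/dtau, dv/dtau) = (-2.077167, 1.218341); Gamma_uuu = 0.000000, Gamma_uuv = -0.102034, Gamma_uvv = -0.055443, Gamma_vuu = 0.000000, Gamma_vuv = -0.110885, Gamma_vvv = -0.060252; k4 = (-2.077167, 1.218341, -0.434136, -0.471798)
  Y <- Y + (h/6)(k1 + 2k2 + 2k3 + k4): u = -0.2045, v = -0.3762, du/dtau = -2.0774, dv/dtau = 1.2188
step 3:
  k1: at (u, v) = (-0.204495, -0.376172), (du/dtau, dv/dtau) = (-2.077437, 1.218772); Gamma_uuu = 0.000000, Gamma_uuv = -0.102004, Gamma_uvv = -0.055451, Gamma_vuu = 0.000000, Gamma_vuv = -0.110903, Gamma_vvv = -0.060289; k1 = (-2.077437, 1.218772, -0.434164, -0.472040)
  k2: at (u, v) = (-0.256431, -0.345703), (du/dtau, dv/dtau) = (-2.088291, 1.206971); Gamma_uuu = 0.000000, Gamma_uuv = -0.079018, Gamma_uvv = -0.058613, Gamma_vuu = 0.000000, Gamma_vuv = -0.117225, Gamma_vvv = -0.086954; k2 = (-2.088291, 1.206971, -0.312943, -0.464261)
  k3: at (u, v) = (-0.256702, -0.345998), (du/dtau, dv/dtau) = (-2.085260, 1.207166); Gamma_uuu = 0.000000, Gamma_uuv = -0.079207, Gamma_uvv = -0.058765, Gamma_vuu = 0.000000, Gamma_vuv = -0.117531, Gamma_vvv = -0.087198; k3 = (-2.085260, 1.207166, -0.313134, -0.464640)
  k4: at (u, v) = (-0.308758, -0.315814), (du/dtau, dv/dtau) = (-2.093093, 1.195541); Gamma_uuu = 0.000000, Gamma_uuv = -0.060113, Gamma_uvv = -0.058770, Gamma_vuu = 0.000000, Gamma_vuv = -0.117540, Gamma_vvv = -0.114914; k4 = (-2.093093, 1.195541, -0.216851, -0.424011)
  Y <- Y + (h/6)(k1 + 2k2 + 2k3 + k4): u = -0.3088, v = -0.3158, du/dtau = -2.0933, dv/dtau = 1.1958
step 4:
  k1: at (u, v) = (-0.308808, -0.315817), (du/dtau, dv/dtau) = (-2.093296, 1.195824); Gamma_uuu = 0.000000, Gamma_uuv = -0.060114, Gamma_uvv = -0.058780, Gamma_vuu = 0.000000, Gamma_vuv = -0.117560, Gamma_vvv = -0.114951; k1 = (-2.093296, 1.195824, -0.216903, -0.424178)
  k2: at (u, v) = (-0.361141, -0.285921), (du/dtau, dv/dtau) = (-2.098719, 1.185219); Gamma_uuu = 0.000000, Gamma_uuv = -0.044551, Gamma_uvv = -0.056271, Gamma_vuu = 0.000000, Gamma_vuv = -0.112543, Gamma_vvv = -0.142150; k2 = (-2.098719, 1.185219, -0.142589, -0.360202)
  k3: at (u, v) = (-0.361276, -0.286187), (du/dtau, dv/dtau) = (-2.096861, 1.186819); Gamma_uuu = 0.000000, Gamma_uuv = -0.044669, Gamma_uvv = -0.056390, Gamma_vuu = 0.000000, Gamma_vuv = -0.112779, Gamma_vvv = -0.142370; k3 = (-2.096861, 1.186819, -0.142900, -0.360789)
  k4: at (u, v) = (-0.413651, -0.256476), (du/dtau, dv/dtau) = (-2.100441, 1.177784); Gamma_uuu = 0.000000, Gamma_uuv = -0.032155, Gamma_uvv = -0.051861, Gamma_vuu = 0.000000, Gamma_vuv = -0.103721, Gamma_vvv = -0.167285; k4 = (-2.100441, 1.177784, -0.087155, -0.281133)
  Y <- Y + (h/6)(k1 + 2k2 + 2k3 + k4): u = -0.4137, v = -0.2565, du/dtau = -2.1006, dv/dtau = 1.1779


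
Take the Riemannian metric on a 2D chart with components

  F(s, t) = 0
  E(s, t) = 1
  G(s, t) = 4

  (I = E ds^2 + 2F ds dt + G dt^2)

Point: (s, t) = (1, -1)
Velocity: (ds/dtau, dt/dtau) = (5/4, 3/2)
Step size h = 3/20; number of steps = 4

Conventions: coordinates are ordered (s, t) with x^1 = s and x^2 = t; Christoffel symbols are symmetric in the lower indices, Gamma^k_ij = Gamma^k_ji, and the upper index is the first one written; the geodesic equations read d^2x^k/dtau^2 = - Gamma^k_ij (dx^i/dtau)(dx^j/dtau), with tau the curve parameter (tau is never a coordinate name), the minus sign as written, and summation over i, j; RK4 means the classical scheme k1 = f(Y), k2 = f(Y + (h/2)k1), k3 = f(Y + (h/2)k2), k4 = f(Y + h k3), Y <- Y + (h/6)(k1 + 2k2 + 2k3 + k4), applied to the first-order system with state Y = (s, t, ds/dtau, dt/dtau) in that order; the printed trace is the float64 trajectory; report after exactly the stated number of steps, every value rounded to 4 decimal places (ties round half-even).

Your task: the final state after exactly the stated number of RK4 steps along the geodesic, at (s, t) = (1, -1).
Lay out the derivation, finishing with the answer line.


f(Y) = (ds/dtau, dt/dtau, -Gamma^s_ij Y'^i Y'^j, -Gamma^t_ij Y'^i Y'^j) with the Gammas evaluated at the stage position; h = 0.150000; intermediate values shown to 6 dp
step 0: s = 1.0000, t = -1.0000, ds/dtau = 1.2500, dt/dtau = 1.5000
step 1:
  k1: at (s, t) = (1.000000, -1.000000), (ds/dtau, dt/dtau) = (1.250000, 1.500000); Gamma_sss = 0.000000, Gamma_sst = 0.000000, Gamma_stt = 0.000000, Gamma_tss = 0.000000, Gamma_tst = 0.000000, Gamma_ttt = 0.000000; k1 = (1.250000, 1.500000, 0.000000, 0.000000)
  k2: at (s, t) = (1.093750, -0.887500), (ds/dtau, dt/dtau) = (1.250000, 1.500000); Gamma_sss = 0.000000, Gamma_sst = 0.000000, Gamma_stt = 0.000000, Gamma_tss = 0.000000, Gamma_tst = 0.000000, Gamma_ttt = 0.000000; k2 = (1.250000, 1.500000, 0.000000, 0.000000)
  k3: at (s, t) = (1.093750, -0.887500), (ds/dtau, dt/dtau) = (1.250000, 1.500000); Gamma_sss = 0.000000, Gamma_sst = 0.000000, Gamma_stt = 0.000000, Gamma_tss = 0.000000, Gamma_tst = 0.000000, Gamma_ttt = 0.000000; k3 = (1.250000, 1.500000, 0.000000, 0.000000)
  k4: at (s, t) = (1.187500, -0.775000), (ds/dtau, dt/dtau) = (1.250000, 1.500000); Gamma_sss = 0.000000, Gamma_sst = 0.000000, Gamma_stt = 0.000000, Gamma_tss = 0.000000, Gamma_tst = 0.000000, Gamma_ttt = 0.000000; k4 = (1.250000, 1.500000, 0.000000, 0.000000)
  Y <- Y + (h/6)(k1 + 2k2 + 2k3 + k4): s = 1.1875, t = -0.7750, ds/dtau = 1.2500, dt/dtau = 1.5000
step 2:
  k1: at (s, t) = (1.187500, -0.775000), (ds/dtau, dt/dtau) = (1.250000, 1.500000); Gamma_sss = 0.000000, Gamma_sst = 0.000000, Gamma_stt = 0.000000, Gamma_tss = 0.000000, Gamma_tst = 0.000000, Gamma_ttt = 0.000000; k1 = (1.250000, 1.500000, 0.000000, 0.000000)
  k2: at (s, t) = (1.281250, -0.662500), (ds/dtau, dt/dtau) = (1.250000, 1.500000); Gamma_sss = 0.000000, Gamma_sst = 0.000000, Gamma_stt = 0.000000, Gamma_tss = 0.000000, Gamma_tst = 0.000000, Gamma_ttt = 0.000000; k2 = (1.250000, 1.500000, 0.000000, 0.000000)
  k3: at (s, t) = (1.281250, -0.662500), (ds/dtau, dt/dtau) = (1.250000, 1.500000); Gamma_sss = 0.000000, Gamma_sst = 0.000000, Gamma_stt = 0.000000, Gamma_tss = 0.000000, Gamma_tst = 0.000000, Gamma_ttt = 0.000000; k3 = (1.250000, 1.500000, 0.000000, 0.000000)
  k4: at (s, t) = (1.375000, -0.550000), (ds/dtau, dt/dtau) = (1.250000, 1.500000); Gamma_sss = 0.000000, Gamma_sst = 0.000000, Gamma_stt = 0.000000, Gamma_tss = 0.000000, Gamma_tst = 0.000000, Gamma_ttt = 0.000000; k4 = (1.250000, 1.500000, 0.000000, 0.000000)
  Y <- Y + (h/6)(k1 + 2k2 + 2k3 + k4): s = 1.3750, t = -0.5500, ds/dtau = 1.2500, dt/dtau = 1.5000
step 3:
  k1: at (s, t) = (1.375000, -0.550000), (ds/dtau, dt/dtau) = (1.250000, 1.500000); Gamma_sss = 0.000000, Gamma_sst = 0.000000, Gamma_stt = 0.000000, Gamma_tss = 0.000000, Gamma_tst = 0.000000, Gamma_ttt = 0.000000; k1 = (1.250000, 1.500000, 0.000000, 0.000000)
  k2: at (s, t) = (1.468750, -0.437500), (ds/dtau, dt/dtau) = (1.250000, 1.500000); Gamma_sss = 0.000000, Gamma_sst = 0.000000, Gamma_stt = 0.000000, Gamma_tss = 0.000000, Gamma_tst = 0.000000, Gamma_ttt = 0.000000; k2 = (1.250000, 1.500000, 0.000000, 0.000000)
  k3: at (s, t) = (1.468750, -0.437500), (ds/dtau, dt/dtau) = (1.250000, 1.500000); Gamma_sss = 0.000000, Gamma_sst = 0.000000, Gamma_stt = 0.000000, Gamma_tss = 0.000000, Gamma_tst = 0.000000, Gamma_ttt = 0.000000; k3 = (1.250000, 1.500000, 0.000000, 0.000000)
  k4: at (s, t) = (1.562500, -0.325000), (ds/dtau, dt/dtau) = (1.250000, 1.500000); Gamma_sss = 0.000000, Gamma_sst = 0.000000, Gamma_stt = 0.000000, Gamma_tss = 0.000000, Gamma_tst = 0.000000, Gamma_ttt = 0.000000; k4 = (1.250000, 1.500000, 0.000000, 0.000000)
  Y <- Y + (h/6)(k1 + 2k2 + 2k3 + k4): s = 1.5625, t = -0.3250, ds/dtau = 1.2500, dt/dtau = 1.5000
step 4:
  k1: at (s, t) = (1.562500, -0.325000), (ds/dtau, dt/dtau) = (1.250000, 1.500000); Gamma_sss = 0.000000, Gamma_sst = 0.000000, Gamma_stt = 0.000000, Gamma_tss = 0.000000, Gamma_tst = 0.000000, Gamma_ttt = 0.000000; k1 = (1.250000, 1.500000, 0.000000, 0.000000)
  k2: at (s, t) = (1.656250, -0.212500), (ds/dtau, dt/dtau) = (1.250000, 1.500000); Gamma_sss = 0.000000, Gamma_sst = 0.000000, Gamma_stt = 0.000000, Gamma_tss = 0.000000, Gamma_tst = 0.000000, Gamma_ttt = 0.000000; k2 = (1.250000, 1.500000, 0.000000, 0.000000)
  k3: at (s, t) = (1.656250, -0.212500), (ds/dtau, dt/dtau) = (1.250000, 1.500000); Gamma_sss = 0.000000, Gamma_sst = 0.000000, Gamma_stt = 0.000000, Gamma_tss = 0.000000, Gamma_tst = 0.000000, Gamma_ttt = 0.000000; k3 = (1.250000, 1.500000, 0.000000, 0.000000)
  k4: at (s, t) = (1.750000, -0.100000), (ds/dtau, dt/dtau) = (1.250000, 1.500000); Gamma_sss = 0.000000, Gamma_sst = 0.000000, Gamma_stt = 0.000000, Gamma_tss = 0.000000, Gamma_tst = 0.000000, Gamma_ttt = 0.000000; k4 = (1.250000, 1.500000, 0.000000, 0.000000)
  Y <- Y + (h/6)(k1 + 2k2 + 2k3 + k4): s = 1.7500, t = -0.1000, ds/dtau = 1.2500, dt/dtau = 1.5000

Answer: s = 1.7500, t = -0.1000, ds/dtau = 1.2500, dt/dtau = 1.5000


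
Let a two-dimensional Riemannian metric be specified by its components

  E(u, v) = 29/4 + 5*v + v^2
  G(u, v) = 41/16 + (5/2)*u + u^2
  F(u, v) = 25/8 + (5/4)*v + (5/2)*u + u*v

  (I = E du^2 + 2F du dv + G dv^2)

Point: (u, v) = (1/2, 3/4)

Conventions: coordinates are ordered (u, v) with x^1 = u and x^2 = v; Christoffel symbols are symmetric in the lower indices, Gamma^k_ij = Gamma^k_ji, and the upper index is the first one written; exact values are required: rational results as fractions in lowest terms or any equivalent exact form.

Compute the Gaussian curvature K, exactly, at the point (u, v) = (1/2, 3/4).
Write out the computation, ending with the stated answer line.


E = 185/16, F = 91/16, G = 65/16, EG - F^2 = 117/8 at the point
E_u = 0, E_v = 13/2, F_u = 13/4, F_v = 7/4, G_u = 7/2, G_v = 0
E_vv = 2, F_uv = 1, G_uu = 2
Compute both Brioschi determinants and normalise by (EG - F^2)^2.
M1 = [[-E_vv/2 + F_uv - G_uu/2, E_u/2, F_u - E_v/2], [F_v - G_u/2, E, F], [G_v/2, F, G]] = [[-1, 0, 0], [0, 185/16, 91/16], [0, 91/16, 65/16]]; det M1 = -117/8
M2 = [[0, E_v/2, G_u/2], [E_v/2, E, F], [G_u/2, F, G]] = [[0, 13/4, 7/4], [13/4, 185/16, 91/16], [7/4, 91/16, 65/16]]; det M2 = -109/8
det M1 - det M2 = -1; K = -1 / (117/8)^2 = -64/13689

Answer: K = -64/13689


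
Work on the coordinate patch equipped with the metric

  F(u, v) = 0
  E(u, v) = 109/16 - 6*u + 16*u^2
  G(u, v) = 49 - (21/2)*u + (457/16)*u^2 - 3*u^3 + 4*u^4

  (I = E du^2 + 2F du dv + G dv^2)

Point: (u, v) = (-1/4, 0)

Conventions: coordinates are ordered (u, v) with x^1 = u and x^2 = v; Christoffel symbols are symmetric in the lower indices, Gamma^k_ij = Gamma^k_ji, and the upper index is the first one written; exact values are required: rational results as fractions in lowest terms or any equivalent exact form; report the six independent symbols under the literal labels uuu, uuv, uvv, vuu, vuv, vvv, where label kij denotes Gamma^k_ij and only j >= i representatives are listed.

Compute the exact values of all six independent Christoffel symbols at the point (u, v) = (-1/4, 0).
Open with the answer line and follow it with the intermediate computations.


Answer: Gamma_uuu = -112/149, Gamma_uuv = 0, Gamma_uvv = 819/596, Gamma_vuu = 0, Gamma_vuv = -28/117, Gamma_vvv = 0

E = 149/16, F = 0, G = 13689/256 at the point
E_u = -14, E_v = 0, F_u = 0, F_v = 0, G_u = -819/32, G_v = 0
EG - F^2 = 2039661/4096;  g^inv = (4096/2039661) * [[13689/256, 0], [0, 149/16]]
first-kind symbols [ij,l] = (1/2)(d_i g_jl + d_j g_il - d_l g_ij): [uu,u] = E_u/2 = -7, [uu,v] = F_u - E_v/2 = 0, [uv,u] = E_v/2 = 0, [uv,v] = G_u/2 = -819/64, [vv,u] = F_v - G_u/2 = 819/64, [vv,v] = G_v/2 = 0
Gamma^u_ij = (G*[ij,u] - F*[ij,v])/(EG - F^2), Gamma^v_ij = (E*[ij,v] - F*[ij,u])/(EG - F^2)
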